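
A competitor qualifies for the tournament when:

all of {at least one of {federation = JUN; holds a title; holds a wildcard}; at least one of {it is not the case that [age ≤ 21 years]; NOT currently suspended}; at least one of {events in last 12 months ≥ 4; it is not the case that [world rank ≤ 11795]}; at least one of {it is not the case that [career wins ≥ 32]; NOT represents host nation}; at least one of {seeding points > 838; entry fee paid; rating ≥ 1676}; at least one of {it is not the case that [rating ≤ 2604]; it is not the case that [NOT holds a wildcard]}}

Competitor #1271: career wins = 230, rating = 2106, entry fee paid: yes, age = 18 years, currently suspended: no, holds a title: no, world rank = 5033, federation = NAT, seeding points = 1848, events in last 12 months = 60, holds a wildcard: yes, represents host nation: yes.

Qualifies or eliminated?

Eliminated

Atomic conditions:
  federation = JUN: NAT == JUN is false
  holds a title: no → false
  holds a wildcard: yes → true
  age ≤ 21 years: 18 ≤ 21 is true
  NOT currently suspended: no → true
  events in last 12 months ≥ 4: 60 ≥ 4 is true
  world rank ≤ 11795: 5033 ≤ 11795 is true
  career wins ≥ 32: 230 ≥ 32 is true
  NOT represents host nation: yes → false
  seeding points > 838: 1848 > 838 is true
  entry fee paid: yes → true
  rating ≥ 1676: 2106 ≥ 1676 is true
  rating ≤ 2604: 2106 ≤ 2604 is true
  NOT holds a wildcard: yes → false
Combine:
[1] false OR false OR true = true
[2.1] NOT true = false
[2] false OR true = true
[3.2] NOT true = false
[3] true OR false = true
[4.1] NOT true = false
[4] false OR false = false
[5] true OR true OR true = true
[6.1] NOT true = false
[6.2] NOT false = true
[6] false OR true = true
[root] true AND true AND true AND false AND true AND true = false
Overall: false → eliminated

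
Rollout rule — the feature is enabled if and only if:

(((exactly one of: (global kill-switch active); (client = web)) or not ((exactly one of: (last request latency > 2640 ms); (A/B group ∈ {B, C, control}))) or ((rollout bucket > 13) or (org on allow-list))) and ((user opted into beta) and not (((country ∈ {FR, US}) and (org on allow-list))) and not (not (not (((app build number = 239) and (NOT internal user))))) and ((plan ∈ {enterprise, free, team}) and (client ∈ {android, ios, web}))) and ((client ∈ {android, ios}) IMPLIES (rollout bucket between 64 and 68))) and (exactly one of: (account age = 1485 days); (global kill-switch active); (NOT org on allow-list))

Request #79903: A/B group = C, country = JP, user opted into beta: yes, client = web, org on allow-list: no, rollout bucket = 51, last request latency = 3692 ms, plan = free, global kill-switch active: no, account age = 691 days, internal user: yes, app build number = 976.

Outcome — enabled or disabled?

Atomic conditions:
  global kill-switch active: no → false
  client = web: web == web is true
  last request latency > 2640 ms: 3692 > 2640 is true
  A/B group ∈ {B, C, control}: C is in the set → true
  rollout bucket > 13: 51 > 13 is true
  org on allow-list: no → false
  user opted into beta: yes → true
  country ∈ {FR, US}: JP is not in the set → false
  app build number = 239: 976 == 239 is false
  NOT internal user: yes → false
  plan ∈ {enterprise, free, team}: free is in the set → true
  client ∈ {android, ios, web}: web is in the set → true
  client ∈ {android, ios}: web is not in the set → false
  rollout bucket between 64 and 68: 51 in [64, 68] is false
  account age = 1485 days: 691 == 1485 is false
  NOT org on allow-list: no → true
Combine:
[1.1.1] exactly-one(false, true) = true
[1.1.2.1] exactly-one(true, true) = false
[1.1.2] NOT false = true
[1.1.3] true OR false = true
[1.1] true OR true OR true = true
[1.2.2.1] false AND false = false
[1.2.2] NOT false = true
[1.2.3.1.1.1] false AND false = false
[1.2.3.1.1] NOT false = true
[1.2.3.1] NOT true = false
[1.2.3] NOT false = true
[1.2.4] true AND true = true
[1.2] true AND true AND true AND true = true
[1.3] false → false (antecedent false ⇒ implication holds) = true
[1] true AND true AND true = true
[2] exactly-one(false, false, true) = true
[root] true AND true = true
Overall: true → enabled

Enabled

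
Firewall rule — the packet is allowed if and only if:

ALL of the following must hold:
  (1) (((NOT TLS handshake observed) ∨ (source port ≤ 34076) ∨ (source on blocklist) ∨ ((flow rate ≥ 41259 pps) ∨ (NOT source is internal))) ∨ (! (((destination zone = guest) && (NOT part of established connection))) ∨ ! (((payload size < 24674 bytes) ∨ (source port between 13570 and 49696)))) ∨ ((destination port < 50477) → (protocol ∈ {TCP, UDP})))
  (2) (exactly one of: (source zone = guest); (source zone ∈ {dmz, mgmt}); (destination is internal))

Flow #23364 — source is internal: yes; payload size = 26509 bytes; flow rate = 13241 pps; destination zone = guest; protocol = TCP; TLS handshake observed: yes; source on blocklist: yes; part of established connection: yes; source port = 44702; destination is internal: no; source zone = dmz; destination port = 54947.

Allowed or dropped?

Atomic conditions:
  NOT TLS handshake observed: yes → false
  source port ≤ 34076: 44702 ≤ 34076 is false
  source on blocklist: yes → true
  flow rate ≥ 41259 pps: 13241 ≥ 41259 is false
  NOT source is internal: yes → false
  destination zone = guest: guest == guest is true
  NOT part of established connection: yes → false
  payload size < 24674 bytes: 26509 < 24674 is false
  source port between 13570 and 49696: 44702 in [13570, 49696] is true
  destination port < 50477: 54947 < 50477 is false
  protocol ∈ {TCP, UDP}: TCP is in the set → true
  source zone = guest: dmz == guest is false
  source zone ∈ {dmz, mgmt}: dmz is in the set → true
  destination is internal: no → false
Combine:
[1.1.4] false OR false = false
[1.1] false OR false OR true OR false = true
[1.2.1.1] true AND false = false
[1.2.1] NOT false = true
[1.2.2.1] false OR true = true
[1.2.2] NOT true = false
[1.2] true OR false = true
[1.3] false → true (antecedent false ⇒ implication holds) = true
[1] true OR true OR true = true
[2] exactly-one(false, true, false) = true
[root] true AND true = true
Overall: true → allowed

Allowed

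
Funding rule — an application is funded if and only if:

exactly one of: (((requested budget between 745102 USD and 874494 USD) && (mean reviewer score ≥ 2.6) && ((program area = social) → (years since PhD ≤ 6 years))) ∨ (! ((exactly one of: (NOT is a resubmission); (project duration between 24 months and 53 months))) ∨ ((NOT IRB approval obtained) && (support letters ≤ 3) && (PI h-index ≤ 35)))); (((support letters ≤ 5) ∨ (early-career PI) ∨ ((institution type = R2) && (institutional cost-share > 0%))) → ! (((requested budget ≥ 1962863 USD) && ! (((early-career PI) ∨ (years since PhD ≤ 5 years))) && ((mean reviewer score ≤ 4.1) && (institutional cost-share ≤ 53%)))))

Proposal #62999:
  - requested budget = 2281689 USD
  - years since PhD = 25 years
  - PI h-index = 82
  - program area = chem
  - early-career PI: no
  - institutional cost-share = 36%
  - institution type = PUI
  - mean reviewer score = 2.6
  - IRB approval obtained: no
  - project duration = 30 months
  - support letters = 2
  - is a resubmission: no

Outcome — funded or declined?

Funded

Atomic conditions:
  requested budget between 745102 USD and 874494 USD: 2281689 in [745102, 874494] is false
  mean reviewer score ≥ 2.6: 2.6 ≥ 2.6 is true
  program area = social: chem == social is false
  years since PhD ≤ 6 years: 25 ≤ 6 is false
  NOT is a resubmission: no → true
  project duration between 24 months and 53 months: 30 in [24, 53] is true
  NOT IRB approval obtained: no → true
  support letters ≤ 3: 2 ≤ 3 is true
  PI h-index ≤ 35: 82 ≤ 35 is false
  support letters ≤ 5: 2 ≤ 5 is true
  early-career PI: no → false
  institution type = R2: PUI == R2 is false
  institutional cost-share > 0%: 36 > 0 is true
  requested budget ≥ 1962863 USD: 2281689 ≥ 1962863 is true
  years since PhD ≤ 5 years: 25 ≤ 5 is false
  mean reviewer score ≤ 4.1: 2.6 ≤ 4.1 is true
  institutional cost-share ≤ 53%: 36 ≤ 53 is true
Combine:
[1.1.3] false → false (antecedent false ⇒ implication holds) = true
[1.1] false AND true AND true = false
[1.2.1.1] exactly-one(true, true) = false
[1.2.1] NOT false = true
[1.2.2] true AND true AND false = false
[1.2] true OR false = true
[1] false OR true = true
[2.1.3] false AND true = false
[2.1] true OR false OR false = true
[2.2.1.2.1] false OR false = false
[2.2.1.2] NOT false = true
[2.2.1.3] true AND true = true
[2.2.1] true AND true AND true = true
[2.2] NOT true = false
[2] true → false = false
[root] exactly-one(true, false) = true
Overall: true → funded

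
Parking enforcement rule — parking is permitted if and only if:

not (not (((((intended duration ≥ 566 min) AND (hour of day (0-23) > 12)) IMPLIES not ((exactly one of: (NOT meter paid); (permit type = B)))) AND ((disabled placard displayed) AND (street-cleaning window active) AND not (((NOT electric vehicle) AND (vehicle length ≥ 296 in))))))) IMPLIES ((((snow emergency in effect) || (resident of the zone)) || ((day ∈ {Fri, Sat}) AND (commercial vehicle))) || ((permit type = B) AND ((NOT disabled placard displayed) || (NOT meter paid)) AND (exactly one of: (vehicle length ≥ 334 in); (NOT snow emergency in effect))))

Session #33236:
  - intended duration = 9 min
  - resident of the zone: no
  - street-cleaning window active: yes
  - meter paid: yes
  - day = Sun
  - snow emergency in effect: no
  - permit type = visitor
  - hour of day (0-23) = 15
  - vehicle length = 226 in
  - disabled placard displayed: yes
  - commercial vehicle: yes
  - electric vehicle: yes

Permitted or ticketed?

Atomic conditions:
  intended duration ≥ 566 min: 9 ≥ 566 is false
  hour of day (0-23) > 12: 15 > 12 is true
  NOT meter paid: yes → false
  permit type = B: visitor == B is false
  disabled placard displayed: yes → true
  street-cleaning window active: yes → true
  NOT electric vehicle: yes → false
  vehicle length ≥ 296 in: 226 ≥ 296 is false
  snow emergency in effect: no → false
  resident of the zone: no → false
  day ∈ {Fri, Sat}: Sun is not in the set → false
  commercial vehicle: yes → true
  NOT disabled placard displayed: yes → false
  vehicle length ≥ 334 in: 226 ≥ 334 is false
  NOT snow emergency in effect: no → true
Combine:
[1.1.1.1.1] false AND true = false
[1.1.1.1.2.1] exactly-one(false, false) = false
[1.1.1.1.2] NOT false = true
[1.1.1.1] false → true (antecedent false ⇒ implication holds) = true
[1.1.1.2.3.1] false AND false = false
[1.1.1.2.3] NOT false = true
[1.1.1.2] true AND true AND true = true
[1.1.1] true AND true = true
[1.1] NOT true = false
[1] NOT false = true
[2.1.1] false OR false = false
[2.1.2] false AND true = false
[2.1] false OR false = false
[2.2.2] false OR false = false
[2.2.3] exactly-one(false, true) = true
[2.2] false AND false AND true = false
[2] false OR false = false
[root] true → false = false
Overall: false → ticketed

Ticketed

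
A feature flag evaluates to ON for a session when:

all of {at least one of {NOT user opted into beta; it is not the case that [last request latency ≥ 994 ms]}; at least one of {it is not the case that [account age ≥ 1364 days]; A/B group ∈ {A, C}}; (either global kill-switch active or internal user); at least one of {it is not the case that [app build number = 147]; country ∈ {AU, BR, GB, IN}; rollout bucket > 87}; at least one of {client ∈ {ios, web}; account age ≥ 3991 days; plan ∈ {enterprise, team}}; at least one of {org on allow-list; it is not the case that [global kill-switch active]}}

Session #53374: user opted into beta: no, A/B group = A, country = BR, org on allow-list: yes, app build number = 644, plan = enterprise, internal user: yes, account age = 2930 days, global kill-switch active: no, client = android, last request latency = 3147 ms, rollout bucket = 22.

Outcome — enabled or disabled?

Atomic conditions:
  NOT user opted into beta: no → true
  last request latency ≥ 994 ms: 3147 ≥ 994 is true
  account age ≥ 1364 days: 2930 ≥ 1364 is true
  A/B group ∈ {A, C}: A is in the set → true
  global kill-switch active: no → false
  internal user: yes → true
  app build number = 147: 644 == 147 is false
  country ∈ {AU, BR, GB, IN}: BR is in the set → true
  rollout bucket > 87: 22 > 87 is false
  client ∈ {ios, web}: android is not in the set → false
  account age ≥ 3991 days: 2930 ≥ 3991 is false
  plan ∈ {enterprise, team}: enterprise is in the set → true
  org on allow-list: yes → true
Combine:
[1.2] NOT true = false
[1] true OR false = true
[2.1] NOT true = false
[2] false OR true = true
[3] false OR true = true
[4.1] NOT false = true
[4] true OR true OR false = true
[5] false OR false OR true = true
[6.2] NOT false = true
[6] true OR true = true
[root] true AND true AND true AND true AND true AND true = true
Overall: true → enabled

Enabled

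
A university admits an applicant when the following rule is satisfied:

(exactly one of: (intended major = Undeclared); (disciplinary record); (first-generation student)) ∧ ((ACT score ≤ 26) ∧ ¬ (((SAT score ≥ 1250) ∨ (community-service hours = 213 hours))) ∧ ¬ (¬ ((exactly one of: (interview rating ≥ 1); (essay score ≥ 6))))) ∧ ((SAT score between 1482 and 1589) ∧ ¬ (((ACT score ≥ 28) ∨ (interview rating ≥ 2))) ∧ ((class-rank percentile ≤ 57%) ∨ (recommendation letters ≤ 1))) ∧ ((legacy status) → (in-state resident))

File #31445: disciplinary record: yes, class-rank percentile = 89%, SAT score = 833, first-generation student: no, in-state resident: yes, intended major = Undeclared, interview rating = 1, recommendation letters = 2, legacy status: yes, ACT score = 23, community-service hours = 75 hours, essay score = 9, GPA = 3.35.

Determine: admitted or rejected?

Atomic conditions:
  intended major = Undeclared: Undeclared == Undeclared is true
  disciplinary record: yes → true
  first-generation student: no → false
  ACT score ≤ 26: 23 ≤ 26 is true
  SAT score ≥ 1250: 833 ≥ 1250 is false
  community-service hours = 213 hours: 75 == 213 is false
  interview rating ≥ 1: 1 ≥ 1 is true
  essay score ≥ 6: 9 ≥ 6 is true
  SAT score between 1482 and 1589: 833 in [1482, 1589] is false
  ACT score ≥ 28: 23 ≥ 28 is false
  interview rating ≥ 2: 1 ≥ 2 is false
  class-rank percentile ≤ 57%: 89 ≤ 57 is false
  recommendation letters ≤ 1: 2 ≤ 1 is false
  legacy status: yes → true
  in-state resident: yes → true
Combine:
[1] exactly-one(true, true, false) = false
[2.2.1] false OR false = false
[2.2] NOT false = true
[2.3.1.1] exactly-one(true, true) = false
[2.3.1] NOT false = true
[2.3] NOT true = false
[2] true AND true AND false = false
[3.2.1] false OR false = false
[3.2] NOT false = true
[3.3] false OR false = false
[3] false AND true AND false = false
[4] true → true = true
[root] false AND false AND false AND true = false
Overall: false → rejected

Rejected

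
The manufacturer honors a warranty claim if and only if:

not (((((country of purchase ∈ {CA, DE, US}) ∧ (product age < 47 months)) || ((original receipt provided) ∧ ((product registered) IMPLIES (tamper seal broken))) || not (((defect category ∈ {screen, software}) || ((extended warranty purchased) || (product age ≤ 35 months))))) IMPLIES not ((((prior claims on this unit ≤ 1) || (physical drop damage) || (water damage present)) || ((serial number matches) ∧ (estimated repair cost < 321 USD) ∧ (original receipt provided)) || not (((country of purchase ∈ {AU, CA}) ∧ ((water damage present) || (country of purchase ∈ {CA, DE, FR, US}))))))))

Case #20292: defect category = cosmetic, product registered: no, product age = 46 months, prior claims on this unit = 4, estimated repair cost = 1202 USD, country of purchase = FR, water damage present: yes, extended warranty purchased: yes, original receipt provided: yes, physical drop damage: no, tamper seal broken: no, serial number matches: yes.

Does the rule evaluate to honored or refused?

Honored

Atomic conditions:
  country of purchase ∈ {CA, DE, US}: FR is not in the set → false
  product age < 47 months: 46 < 47 is true
  original receipt provided: yes → true
  product registered: no → false
  tamper seal broken: no → false
  defect category ∈ {screen, software}: cosmetic is not in the set → false
  extended warranty purchased: yes → true
  product age ≤ 35 months: 46 ≤ 35 is false
  prior claims on this unit ≤ 1: 4 ≤ 1 is false
  physical drop damage: no → false
  water damage present: yes → true
  serial number matches: yes → true
  estimated repair cost < 321 USD: 1202 < 321 is false
  country of purchase ∈ {AU, CA}: FR is not in the set → false
  country of purchase ∈ {CA, DE, FR, US}: FR is in the set → true
Combine:
[1.1.1] false AND true = false
[1.1.2.2] false → false (antecedent false ⇒ implication holds) = true
[1.1.2] true AND true = true
[1.1.3.1.2] true OR false = true
[1.1.3.1] false OR true = true
[1.1.3] NOT true = false
[1.1] false OR true OR false = true
[1.2.1.1] false OR false OR true = true
[1.2.1.2] true AND false AND true = false
[1.2.1.3.1.2] true OR true = true
[1.2.1.3.1] false AND true = false
[1.2.1.3] NOT false = true
[1.2.1] true OR false OR true = true
[1.2] NOT true = false
[1] true → false = false
[root] NOT false = true
Overall: true → honored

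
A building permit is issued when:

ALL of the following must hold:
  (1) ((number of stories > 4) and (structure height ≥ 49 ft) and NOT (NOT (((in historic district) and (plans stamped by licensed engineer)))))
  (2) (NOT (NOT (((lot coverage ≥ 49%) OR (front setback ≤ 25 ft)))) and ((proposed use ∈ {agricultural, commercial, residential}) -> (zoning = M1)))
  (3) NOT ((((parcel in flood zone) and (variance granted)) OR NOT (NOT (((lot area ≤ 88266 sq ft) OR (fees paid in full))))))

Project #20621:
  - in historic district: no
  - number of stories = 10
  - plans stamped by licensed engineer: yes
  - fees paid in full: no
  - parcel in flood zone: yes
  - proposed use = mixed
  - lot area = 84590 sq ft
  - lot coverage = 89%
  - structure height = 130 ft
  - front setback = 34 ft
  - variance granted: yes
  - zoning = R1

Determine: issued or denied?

Atomic conditions:
  number of stories > 4: 10 > 4 is true
  structure height ≥ 49 ft: 130 ≥ 49 is true
  in historic district: no → false
  plans stamped by licensed engineer: yes → true
  lot coverage ≥ 49%: 89 ≥ 49 is true
  front setback ≤ 25 ft: 34 ≤ 25 is false
  proposed use ∈ {agricultural, commercial, residential}: mixed is not in the set → false
  zoning = M1: R1 == M1 is false
  parcel in flood zone: yes → true
  variance granted: yes → true
  lot area ≤ 88266 sq ft: 84590 ≤ 88266 is true
  fees paid in full: no → false
Combine:
[1.3.1.1] false AND true = false
[1.3.1] NOT false = true
[1.3] NOT true = false
[1] true AND true AND false = false
[2.1.1.1] true OR false = true
[2.1.1] NOT true = false
[2.1] NOT false = true
[2.2] false → false (antecedent false ⇒ implication holds) = true
[2] true AND true = true
[3.1.1] true AND true = true
[3.1.2.1.1] true OR false = true
[3.1.2.1] NOT true = false
[3.1.2] NOT false = true
[3.1] true OR true = true
[3] NOT true = false
[root] false AND true AND false = false
Overall: false → denied

Denied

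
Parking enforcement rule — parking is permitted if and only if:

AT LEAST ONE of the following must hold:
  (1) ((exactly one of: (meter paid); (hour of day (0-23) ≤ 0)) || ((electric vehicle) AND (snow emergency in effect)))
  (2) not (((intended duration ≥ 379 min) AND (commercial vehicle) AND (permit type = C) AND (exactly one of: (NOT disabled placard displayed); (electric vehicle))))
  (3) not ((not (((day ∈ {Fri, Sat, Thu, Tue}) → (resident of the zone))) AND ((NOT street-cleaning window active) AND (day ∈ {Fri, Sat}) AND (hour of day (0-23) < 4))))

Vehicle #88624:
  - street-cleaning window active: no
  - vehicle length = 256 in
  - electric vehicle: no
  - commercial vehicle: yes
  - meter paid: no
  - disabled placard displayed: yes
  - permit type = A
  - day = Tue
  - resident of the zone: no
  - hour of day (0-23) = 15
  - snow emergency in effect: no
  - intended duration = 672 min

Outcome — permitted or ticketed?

Atomic conditions:
  meter paid: no → false
  hour of day (0-23) ≤ 0: 15 ≤ 0 is false
  electric vehicle: no → false
  snow emergency in effect: no → false
  intended duration ≥ 379 min: 672 ≥ 379 is true
  commercial vehicle: yes → true
  permit type = C: A == C is false
  NOT disabled placard displayed: yes → false
  day ∈ {Fri, Sat, Thu, Tue}: Tue is in the set → true
  resident of the zone: no → false
  NOT street-cleaning window active: no → true
  day ∈ {Fri, Sat}: Tue is not in the set → false
  hour of day (0-23) < 4: 15 < 4 is false
Combine:
[1.1] exactly-one(false, false) = false
[1.2] false AND false = false
[1] false OR false = false
[2.1.4] exactly-one(false, false) = false
[2.1] true AND true AND false AND false = false
[2] NOT false = true
[3.1.1.1] true → false = false
[3.1.1] NOT false = true
[3.1.2] true AND false AND false = false
[3.1] true AND false = false
[3] NOT false = true
[root] false OR true OR true = true
Overall: true → permitted

Permitted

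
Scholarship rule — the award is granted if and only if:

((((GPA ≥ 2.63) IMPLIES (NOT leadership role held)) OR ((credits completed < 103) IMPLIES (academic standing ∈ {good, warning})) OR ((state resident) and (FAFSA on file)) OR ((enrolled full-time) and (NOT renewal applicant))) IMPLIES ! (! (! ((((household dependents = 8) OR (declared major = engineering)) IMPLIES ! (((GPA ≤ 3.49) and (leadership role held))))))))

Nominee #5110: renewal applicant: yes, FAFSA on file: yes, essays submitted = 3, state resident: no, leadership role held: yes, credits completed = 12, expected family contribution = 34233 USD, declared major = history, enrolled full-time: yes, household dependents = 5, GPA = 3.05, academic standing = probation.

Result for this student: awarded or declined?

Awarded

Atomic conditions:
  GPA ≥ 2.63: 3.05 ≥ 2.63 is true
  NOT leadership role held: yes → false
  credits completed < 103: 12 < 103 is true
  academic standing ∈ {good, warning}: probation is not in the set → false
  state resident: no → false
  FAFSA on file: yes → true
  enrolled full-time: yes → true
  NOT renewal applicant: yes → false
  household dependents = 8: 5 == 8 is false
  declared major = engineering: history == engineering is false
  GPA ≤ 3.49: 3.05 ≤ 3.49 is true
  leadership role held: yes → true
Combine:
[1.1] true → false = false
[1.2] true → false = false
[1.3] false AND true = false
[1.4] true AND false = false
[1] false OR false OR false OR false = false
[2.1.1.1.1] false OR false = false
[2.1.1.1.2.1] true AND true = true
[2.1.1.1.2] NOT true = false
[2.1.1.1] false → false (antecedent false ⇒ implication holds) = true
[2.1.1] NOT true = false
[2.1] NOT false = true
[2] NOT true = false
[root] false → false (antecedent false ⇒ implication holds) = true
Overall: true → awarded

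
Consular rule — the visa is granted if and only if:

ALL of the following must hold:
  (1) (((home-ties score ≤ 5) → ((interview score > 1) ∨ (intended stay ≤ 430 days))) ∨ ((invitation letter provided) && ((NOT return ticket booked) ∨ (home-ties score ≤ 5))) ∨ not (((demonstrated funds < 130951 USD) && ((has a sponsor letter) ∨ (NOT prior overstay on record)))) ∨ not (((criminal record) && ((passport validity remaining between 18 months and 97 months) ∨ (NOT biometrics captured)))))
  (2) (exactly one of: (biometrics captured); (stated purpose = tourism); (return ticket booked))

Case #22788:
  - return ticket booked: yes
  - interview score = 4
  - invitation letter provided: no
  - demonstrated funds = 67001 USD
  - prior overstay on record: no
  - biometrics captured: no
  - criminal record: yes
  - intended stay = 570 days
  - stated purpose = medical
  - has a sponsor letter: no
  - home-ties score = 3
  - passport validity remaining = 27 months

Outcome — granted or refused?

Atomic conditions:
  home-ties score ≤ 5: 3 ≤ 5 is true
  interview score > 1: 4 > 1 is true
  intended stay ≤ 430 days: 570 ≤ 430 is false
  invitation letter provided: no → false
  NOT return ticket booked: yes → false
  demonstrated funds < 130951 USD: 67001 < 130951 is true
  has a sponsor letter: no → false
  NOT prior overstay on record: no → true
  criminal record: yes → true
  passport validity remaining between 18 months and 97 months: 27 in [18, 97] is true
  NOT biometrics captured: no → true
  biometrics captured: no → false
  stated purpose = tourism: medical == tourism is false
  return ticket booked: yes → true
Combine:
[1.1.2] true OR false = true
[1.1] true → true = true
[1.2.2] false OR true = true
[1.2] false AND true = false
[1.3.1.2] false OR true = true
[1.3.1] true AND true = true
[1.3] NOT true = false
[1.4.1.2] true OR true = true
[1.4.1] true AND true = true
[1.4] NOT true = false
[1] true OR false OR false OR false = true
[2] exactly-one(false, false, true) = true
[root] true AND true = true
Overall: true → granted

Granted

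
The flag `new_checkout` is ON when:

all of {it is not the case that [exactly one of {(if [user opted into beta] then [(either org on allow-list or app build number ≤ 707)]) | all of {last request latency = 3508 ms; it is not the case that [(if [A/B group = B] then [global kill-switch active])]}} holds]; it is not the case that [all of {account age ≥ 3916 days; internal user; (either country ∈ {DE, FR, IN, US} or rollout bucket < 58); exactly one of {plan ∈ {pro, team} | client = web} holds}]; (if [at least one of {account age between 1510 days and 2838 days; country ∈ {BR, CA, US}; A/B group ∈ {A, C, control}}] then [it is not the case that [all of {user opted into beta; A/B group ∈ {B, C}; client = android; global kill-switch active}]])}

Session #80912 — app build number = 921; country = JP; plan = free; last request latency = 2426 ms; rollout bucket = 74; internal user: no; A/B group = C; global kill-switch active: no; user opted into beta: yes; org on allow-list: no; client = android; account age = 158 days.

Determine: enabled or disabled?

Atomic conditions:
  user opted into beta: yes → true
  org on allow-list: no → false
  app build number ≤ 707: 921 ≤ 707 is false
  last request latency = 3508 ms: 2426 == 3508 is false
  A/B group = B: C == B is false
  global kill-switch active: no → false
  account age ≥ 3916 days: 158 ≥ 3916 is false
  internal user: no → false
  country ∈ {DE, FR, IN, US}: JP is not in the set → false
  rollout bucket < 58: 74 < 58 is false
  plan ∈ {pro, team}: free is not in the set → false
  client = web: android == web is false
  account age between 1510 days and 2838 days: 158 in [1510, 2838] is false
  country ∈ {BR, CA, US}: JP is not in the set → false
  A/B group ∈ {A, C, control}: C is in the set → true
  A/B group ∈ {B, C}: C is in the set → true
  client = android: android == android is true
Combine:
[1.1.1.2] false OR false = false
[1.1.1] true → false = false
[1.1.2.2.1] false → false (antecedent false ⇒ implication holds) = true
[1.1.2.2] NOT true = false
[1.1.2] false AND false = false
[1.1] exactly-one(false, false) = false
[1] NOT false = true
[2.1.3] false OR false = false
[2.1.4] exactly-one(false, false) = false
[2.1] false AND false AND false AND false = false
[2] NOT false = true
[3.1] false OR false OR true = true
[3.2.1] true AND true AND true AND false = false
[3.2] NOT false = true
[3] true → true = true
[root] true AND true AND true = true
Overall: true → enabled

Enabled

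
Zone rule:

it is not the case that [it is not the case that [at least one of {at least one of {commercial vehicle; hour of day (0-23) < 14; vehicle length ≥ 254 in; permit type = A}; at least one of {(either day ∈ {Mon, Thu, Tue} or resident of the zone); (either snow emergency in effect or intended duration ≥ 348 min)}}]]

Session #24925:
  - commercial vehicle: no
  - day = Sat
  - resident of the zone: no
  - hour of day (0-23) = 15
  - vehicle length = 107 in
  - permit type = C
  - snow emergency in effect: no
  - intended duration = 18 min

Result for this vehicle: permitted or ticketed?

Ticketed

Atomic conditions:
  commercial vehicle: no → false
  hour of day (0-23) < 14: 15 < 14 is false
  vehicle length ≥ 254 in: 107 ≥ 254 is false
  permit type = A: C == A is false
  day ∈ {Mon, Thu, Tue}: Sat is not in the set → false
  resident of the zone: no → false
  snow emergency in effect: no → false
  intended duration ≥ 348 min: 18 ≥ 348 is false
Combine:
[1.1.1] false OR false OR false OR false = false
[1.1.2.1] false OR false = false
[1.1.2.2] false OR false = false
[1.1.2] false OR false = false
[1.1] false OR false = false
[1] NOT false = true
[root] NOT true = false
Overall: false → ticketed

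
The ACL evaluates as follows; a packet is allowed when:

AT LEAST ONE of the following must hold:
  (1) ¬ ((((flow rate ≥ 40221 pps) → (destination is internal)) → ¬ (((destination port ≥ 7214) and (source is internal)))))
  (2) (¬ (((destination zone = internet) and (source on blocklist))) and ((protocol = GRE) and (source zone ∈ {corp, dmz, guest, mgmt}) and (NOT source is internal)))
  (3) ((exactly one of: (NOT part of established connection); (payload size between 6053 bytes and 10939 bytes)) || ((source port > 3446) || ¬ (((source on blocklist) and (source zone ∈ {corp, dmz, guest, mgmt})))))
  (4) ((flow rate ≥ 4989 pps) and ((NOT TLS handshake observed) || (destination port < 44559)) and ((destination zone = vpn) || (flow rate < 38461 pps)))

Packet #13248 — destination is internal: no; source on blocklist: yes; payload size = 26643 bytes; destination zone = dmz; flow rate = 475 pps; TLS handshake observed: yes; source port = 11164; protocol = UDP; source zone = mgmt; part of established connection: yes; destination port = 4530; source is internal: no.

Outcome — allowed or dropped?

Allowed

Atomic conditions:
  flow rate ≥ 40221 pps: 475 ≥ 40221 is false
  destination is internal: no → false
  destination port ≥ 7214: 4530 ≥ 7214 is false
  source is internal: no → false
  destination zone = internet: dmz == internet is false
  source on blocklist: yes → true
  protocol = GRE: UDP == GRE is false
  source zone ∈ {corp, dmz, guest, mgmt}: mgmt is in the set → true
  NOT source is internal: no → true
  NOT part of established connection: yes → false
  payload size between 6053 bytes and 10939 bytes: 26643 in [6053, 10939] is false
  source port > 3446: 11164 > 3446 is true
  flow rate ≥ 4989 pps: 475 ≥ 4989 is false
  NOT TLS handshake observed: yes → false
  destination port < 44559: 4530 < 44559 is true
  destination zone = vpn: dmz == vpn is false
  flow rate < 38461 pps: 475 < 38461 is true
Combine:
[1.1.1] false → false (antecedent false ⇒ implication holds) = true
[1.1.2.1] false AND false = false
[1.1.2] NOT false = true
[1.1] true → true = true
[1] NOT true = false
[2.1.1] false AND true = false
[2.1] NOT false = true
[2.2] false AND true AND true = false
[2] true AND false = false
[3.1] exactly-one(false, false) = false
[3.2.2.1] true AND true = true
[3.2.2] NOT true = false
[3.2] true OR false = true
[3] false OR true = true
[4.2] false OR true = true
[4.3] false OR true = true
[4] false AND true AND true = false
[root] false OR false OR true OR false = true
Overall: true → allowed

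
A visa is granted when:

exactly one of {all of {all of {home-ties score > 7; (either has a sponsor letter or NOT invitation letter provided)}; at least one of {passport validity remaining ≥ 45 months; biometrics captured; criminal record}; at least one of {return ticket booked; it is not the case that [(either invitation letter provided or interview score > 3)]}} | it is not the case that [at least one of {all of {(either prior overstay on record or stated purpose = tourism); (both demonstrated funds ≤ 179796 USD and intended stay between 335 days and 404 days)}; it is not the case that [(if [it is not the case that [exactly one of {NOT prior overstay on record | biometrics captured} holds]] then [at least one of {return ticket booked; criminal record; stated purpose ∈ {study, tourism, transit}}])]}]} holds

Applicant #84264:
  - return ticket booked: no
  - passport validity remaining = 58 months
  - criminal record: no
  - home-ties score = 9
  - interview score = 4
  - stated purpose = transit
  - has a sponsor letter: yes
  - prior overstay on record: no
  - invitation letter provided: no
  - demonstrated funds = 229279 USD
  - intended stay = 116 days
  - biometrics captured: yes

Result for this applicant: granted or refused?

Granted

Atomic conditions:
  home-ties score > 7: 9 > 7 is true
  has a sponsor letter: yes → true
  NOT invitation letter provided: no → true
  passport validity remaining ≥ 45 months: 58 ≥ 45 is true
  biometrics captured: yes → true
  criminal record: no → false
  return ticket booked: no → false
  invitation letter provided: no → false
  interview score > 3: 4 > 3 is true
  prior overstay on record: no → false
  stated purpose = tourism: transit == tourism is false
  demonstrated funds ≤ 179796 USD: 229279 ≤ 179796 is false
  intended stay between 335 days and 404 days: 116 in [335, 404] is false
  NOT prior overstay on record: no → true
  stated purpose ∈ {study, tourism, transit}: transit is in the set → true
Combine:
[1.1.2] true OR true = true
[1.1] true AND true = true
[1.2] true OR true OR false = true
[1.3.2.1] false OR true = true
[1.3.2] NOT true = false
[1.3] false OR false = false
[1] true AND true AND false = false
[2.1.1.1] false OR false = false
[2.1.1.2] false AND false = false
[2.1.1] false AND false = false
[2.1.2.1.1.1] exactly-one(true, true) = false
[2.1.2.1.1] NOT false = true
[2.1.2.1.2] false OR false OR true = true
[2.1.2.1] true → true = true
[2.1.2] NOT true = false
[2.1] false OR false = false
[2] NOT false = true
[root] exactly-one(false, true) = true
Overall: true → granted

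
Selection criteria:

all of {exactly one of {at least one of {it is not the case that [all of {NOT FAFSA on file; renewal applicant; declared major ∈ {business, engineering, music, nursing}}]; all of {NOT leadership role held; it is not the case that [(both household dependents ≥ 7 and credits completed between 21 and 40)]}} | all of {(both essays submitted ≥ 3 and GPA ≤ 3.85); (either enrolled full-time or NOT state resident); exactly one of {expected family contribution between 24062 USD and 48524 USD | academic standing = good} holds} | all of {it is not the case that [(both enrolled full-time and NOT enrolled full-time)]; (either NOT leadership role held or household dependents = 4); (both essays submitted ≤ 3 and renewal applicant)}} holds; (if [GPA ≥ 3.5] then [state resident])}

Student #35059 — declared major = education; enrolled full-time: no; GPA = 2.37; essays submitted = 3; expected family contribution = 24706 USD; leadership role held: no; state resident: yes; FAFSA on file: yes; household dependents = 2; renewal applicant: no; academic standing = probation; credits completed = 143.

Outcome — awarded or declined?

Awarded

Atomic conditions:
  NOT FAFSA on file: yes → false
  renewal applicant: no → false
  declared major ∈ {business, engineering, music, nursing}: education is not in the set → false
  NOT leadership role held: no → true
  household dependents ≥ 7: 2 ≥ 7 is false
  credits completed between 21 and 40: 143 in [21, 40] is false
  essays submitted ≥ 3: 3 ≥ 3 is true
  GPA ≤ 3.85: 2.37 ≤ 3.85 is true
  enrolled full-time: no → false
  NOT state resident: yes → false
  expected family contribution between 24062 USD and 48524 USD: 24706 in [24062, 48524] is true
  academic standing = good: probation == good is false
  NOT enrolled full-time: no → true
  household dependents = 4: 2 == 4 is false
  essays submitted ≤ 3: 3 ≤ 3 is true
  GPA ≥ 3.5: 2.37 ≥ 3.5 is false
  state resident: yes → true
Combine:
[1.1.1.1] false AND false AND false = false
[1.1.1] NOT false = true
[1.1.2.2.1] false AND false = false
[1.1.2.2] NOT false = true
[1.1.2] true AND true = true
[1.1] true OR true = true
[1.2.1] true AND true = true
[1.2.2] false OR false = false
[1.2.3] exactly-one(true, false) = true
[1.2] true AND false AND true = false
[1.3.1.1] false AND true = false
[1.3.1] NOT false = true
[1.3.2] true OR false = true
[1.3.3] true AND false = false
[1.3] true AND true AND false = false
[1] exactly-one(true, false, false) = true
[2] false → true (antecedent false ⇒ implication holds) = true
[root] true AND true = true
Overall: true → awarded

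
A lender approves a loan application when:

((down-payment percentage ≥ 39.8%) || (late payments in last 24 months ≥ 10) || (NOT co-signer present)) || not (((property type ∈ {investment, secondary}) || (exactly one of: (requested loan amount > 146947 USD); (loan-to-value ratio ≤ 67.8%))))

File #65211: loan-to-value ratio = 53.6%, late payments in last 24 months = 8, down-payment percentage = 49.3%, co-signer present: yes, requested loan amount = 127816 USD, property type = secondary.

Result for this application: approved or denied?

Atomic conditions:
  down-payment percentage ≥ 39.8%: 49.3 ≥ 39.8 is true
  late payments in last 24 months ≥ 10: 8 ≥ 10 is false
  NOT co-signer present: yes → false
  property type ∈ {investment, secondary}: secondary is in the set → true
  requested loan amount > 146947 USD: 127816 > 146947 is false
  loan-to-value ratio ≤ 67.8%: 53.6 ≤ 67.8 is true
Combine:
[1] true OR false OR false = true
[2.1.2] exactly-one(false, true) = true
[2.1] true OR true = true
[2] NOT true = false
[root] true OR false = true
Overall: true → approved

Approved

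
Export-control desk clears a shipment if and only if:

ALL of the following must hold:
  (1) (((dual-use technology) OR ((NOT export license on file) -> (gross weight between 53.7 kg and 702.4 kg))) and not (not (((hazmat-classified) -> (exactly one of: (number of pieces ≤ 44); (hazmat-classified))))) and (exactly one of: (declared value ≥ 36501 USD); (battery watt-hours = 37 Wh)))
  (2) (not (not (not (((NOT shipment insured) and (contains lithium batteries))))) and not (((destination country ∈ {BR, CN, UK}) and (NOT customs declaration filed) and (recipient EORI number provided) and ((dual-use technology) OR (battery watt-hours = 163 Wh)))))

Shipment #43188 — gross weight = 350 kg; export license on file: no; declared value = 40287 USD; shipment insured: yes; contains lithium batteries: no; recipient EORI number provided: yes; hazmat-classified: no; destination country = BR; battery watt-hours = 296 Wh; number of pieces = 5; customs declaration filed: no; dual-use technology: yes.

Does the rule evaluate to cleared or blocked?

Atomic conditions:
  dual-use technology: yes → true
  NOT export license on file: no → true
  gross weight between 53.7 kg and 702.4 kg: 350 in [53.7, 702.4] is true
  hazmat-classified: no → false
  number of pieces ≤ 44: 5 ≤ 44 is true
  declared value ≥ 36501 USD: 40287 ≥ 36501 is true
  battery watt-hours = 37 Wh: 296 == 37 is false
  NOT shipment insured: yes → false
  contains lithium batteries: no → false
  destination country ∈ {BR, CN, UK}: BR is in the set → true
  NOT customs declaration filed: no → true
  recipient EORI number provided: yes → true
  battery watt-hours = 163 Wh: 296 == 163 is false
Combine:
[1.1.2] true → true = true
[1.1] true OR true = true
[1.2.1.1.2] exactly-one(true, false) = true
[1.2.1.1] false → true (antecedent false ⇒ implication holds) = true
[1.2.1] NOT true = false
[1.2] NOT false = true
[1.3] exactly-one(true, false) = true
[1] true AND true AND true = true
[2.1.1.1.1] false AND false = false
[2.1.1.1] NOT false = true
[2.1.1] NOT true = false
[2.1] NOT false = true
[2.2.1.4] true OR false = true
[2.2.1] true AND true AND true AND true = true
[2.2] NOT true = false
[2] true AND false = false
[root] true AND false = false
Overall: false → blocked

Blocked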